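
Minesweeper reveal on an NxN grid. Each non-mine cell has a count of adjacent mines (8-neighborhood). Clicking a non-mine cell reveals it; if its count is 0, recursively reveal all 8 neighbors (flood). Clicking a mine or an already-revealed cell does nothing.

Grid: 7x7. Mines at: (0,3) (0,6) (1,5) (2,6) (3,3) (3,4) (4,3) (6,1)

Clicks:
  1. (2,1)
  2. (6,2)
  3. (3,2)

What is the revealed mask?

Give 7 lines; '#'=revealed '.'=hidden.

Answer: ###....
###....
###....
###....
###....
###....
..#....

Derivation:
Click 1 (2,1) count=0: revealed 18 new [(0,0) (0,1) (0,2) (1,0) (1,1) (1,2) (2,0) (2,1) (2,2) (3,0) (3,1) (3,2) (4,0) (4,1) (4,2) (5,0) (5,1) (5,2)] -> total=18
Click 2 (6,2) count=1: revealed 1 new [(6,2)] -> total=19
Click 3 (3,2) count=2: revealed 0 new [(none)] -> total=19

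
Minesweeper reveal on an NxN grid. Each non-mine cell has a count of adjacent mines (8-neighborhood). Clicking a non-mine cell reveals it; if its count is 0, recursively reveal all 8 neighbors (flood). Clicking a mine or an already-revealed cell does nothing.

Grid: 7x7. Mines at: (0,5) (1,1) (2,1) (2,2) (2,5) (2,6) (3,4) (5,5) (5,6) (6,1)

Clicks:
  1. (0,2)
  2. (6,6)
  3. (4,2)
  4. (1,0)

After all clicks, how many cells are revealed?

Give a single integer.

Answer: 20

Derivation:
Click 1 (0,2) count=1: revealed 1 new [(0,2)] -> total=1
Click 2 (6,6) count=2: revealed 1 new [(6,6)] -> total=2
Click 3 (4,2) count=0: revealed 17 new [(3,0) (3,1) (3,2) (3,3) (4,0) (4,1) (4,2) (4,3) (4,4) (5,0) (5,1) (5,2) (5,3) (5,4) (6,2) (6,3) (6,4)] -> total=19
Click 4 (1,0) count=2: revealed 1 new [(1,0)] -> total=20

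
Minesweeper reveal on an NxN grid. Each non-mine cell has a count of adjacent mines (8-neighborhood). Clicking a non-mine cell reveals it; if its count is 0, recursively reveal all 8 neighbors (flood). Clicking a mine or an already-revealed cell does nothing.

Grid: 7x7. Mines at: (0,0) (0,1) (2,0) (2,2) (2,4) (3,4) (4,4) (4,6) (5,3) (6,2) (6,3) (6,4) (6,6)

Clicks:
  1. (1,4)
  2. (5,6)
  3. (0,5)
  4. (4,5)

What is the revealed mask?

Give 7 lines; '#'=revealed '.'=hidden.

Click 1 (1,4) count=1: revealed 1 new [(1,4)] -> total=1
Click 2 (5,6) count=2: revealed 1 new [(5,6)] -> total=2
Click 3 (0,5) count=0: revealed 13 new [(0,2) (0,3) (0,4) (0,5) (0,6) (1,2) (1,3) (1,5) (1,6) (2,5) (2,6) (3,5) (3,6)] -> total=15
Click 4 (4,5) count=3: revealed 1 new [(4,5)] -> total=16

Answer: ..#####
..#####
.....##
.....##
.....#.
......#
.......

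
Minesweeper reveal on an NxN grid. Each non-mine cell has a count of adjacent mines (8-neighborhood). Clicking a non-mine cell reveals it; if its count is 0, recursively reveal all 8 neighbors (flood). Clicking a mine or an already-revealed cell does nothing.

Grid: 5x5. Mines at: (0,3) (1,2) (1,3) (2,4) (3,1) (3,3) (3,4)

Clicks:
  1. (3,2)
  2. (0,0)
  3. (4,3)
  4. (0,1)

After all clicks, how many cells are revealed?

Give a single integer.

Click 1 (3,2) count=2: revealed 1 new [(3,2)] -> total=1
Click 2 (0,0) count=0: revealed 6 new [(0,0) (0,1) (1,0) (1,1) (2,0) (2,1)] -> total=7
Click 3 (4,3) count=2: revealed 1 new [(4,3)] -> total=8
Click 4 (0,1) count=1: revealed 0 new [(none)] -> total=8

Answer: 8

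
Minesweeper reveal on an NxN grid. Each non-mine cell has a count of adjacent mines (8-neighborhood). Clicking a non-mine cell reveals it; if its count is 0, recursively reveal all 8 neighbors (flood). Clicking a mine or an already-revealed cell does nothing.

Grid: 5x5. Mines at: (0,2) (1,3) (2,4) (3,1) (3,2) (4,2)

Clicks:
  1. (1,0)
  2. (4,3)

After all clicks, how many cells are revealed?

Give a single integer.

Click 1 (1,0) count=0: revealed 6 new [(0,0) (0,1) (1,0) (1,1) (2,0) (2,1)] -> total=6
Click 2 (4,3) count=2: revealed 1 new [(4,3)] -> total=7

Answer: 7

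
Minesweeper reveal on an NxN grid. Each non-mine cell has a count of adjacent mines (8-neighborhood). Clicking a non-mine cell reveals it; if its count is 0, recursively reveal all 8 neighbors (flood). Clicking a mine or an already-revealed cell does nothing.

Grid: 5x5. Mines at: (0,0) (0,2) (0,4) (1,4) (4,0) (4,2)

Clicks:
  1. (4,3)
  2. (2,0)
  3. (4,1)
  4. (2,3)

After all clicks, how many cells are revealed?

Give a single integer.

Click 1 (4,3) count=1: revealed 1 new [(4,3)] -> total=1
Click 2 (2,0) count=0: revealed 12 new [(1,0) (1,1) (1,2) (1,3) (2,0) (2,1) (2,2) (2,3) (3,0) (3,1) (3,2) (3,3)] -> total=13
Click 3 (4,1) count=2: revealed 1 new [(4,1)] -> total=14
Click 4 (2,3) count=1: revealed 0 new [(none)] -> total=14

Answer: 14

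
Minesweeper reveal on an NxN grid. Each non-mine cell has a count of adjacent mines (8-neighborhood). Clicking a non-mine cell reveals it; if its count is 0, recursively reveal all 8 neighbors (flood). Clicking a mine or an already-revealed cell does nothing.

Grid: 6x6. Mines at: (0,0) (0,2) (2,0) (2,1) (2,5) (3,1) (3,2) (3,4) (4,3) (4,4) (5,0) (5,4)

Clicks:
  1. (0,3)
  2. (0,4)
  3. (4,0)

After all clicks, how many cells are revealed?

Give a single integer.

Answer: 7

Derivation:
Click 1 (0,3) count=1: revealed 1 new [(0,3)] -> total=1
Click 2 (0,4) count=0: revealed 5 new [(0,4) (0,5) (1,3) (1,4) (1,5)] -> total=6
Click 3 (4,0) count=2: revealed 1 new [(4,0)] -> total=7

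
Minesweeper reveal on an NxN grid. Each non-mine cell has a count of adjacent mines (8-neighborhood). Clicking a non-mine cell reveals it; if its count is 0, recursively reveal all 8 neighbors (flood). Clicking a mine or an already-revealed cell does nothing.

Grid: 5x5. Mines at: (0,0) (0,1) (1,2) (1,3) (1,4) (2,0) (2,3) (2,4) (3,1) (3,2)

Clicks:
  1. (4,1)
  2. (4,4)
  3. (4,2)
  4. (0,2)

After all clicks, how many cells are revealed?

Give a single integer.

Answer: 7

Derivation:
Click 1 (4,1) count=2: revealed 1 new [(4,1)] -> total=1
Click 2 (4,4) count=0: revealed 4 new [(3,3) (3,4) (4,3) (4,4)] -> total=5
Click 3 (4,2) count=2: revealed 1 new [(4,2)] -> total=6
Click 4 (0,2) count=3: revealed 1 new [(0,2)] -> total=7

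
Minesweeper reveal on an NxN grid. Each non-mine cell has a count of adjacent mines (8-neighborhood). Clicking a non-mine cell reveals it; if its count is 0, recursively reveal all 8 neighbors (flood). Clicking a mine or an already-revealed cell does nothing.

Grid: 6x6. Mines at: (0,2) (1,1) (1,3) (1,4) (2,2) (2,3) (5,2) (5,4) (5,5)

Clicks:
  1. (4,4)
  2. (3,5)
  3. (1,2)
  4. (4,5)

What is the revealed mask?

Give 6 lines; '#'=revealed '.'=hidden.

Click 1 (4,4) count=2: revealed 1 new [(4,4)] -> total=1
Click 2 (3,5) count=0: revealed 5 new [(2,4) (2,5) (3,4) (3,5) (4,5)] -> total=6
Click 3 (1,2) count=5: revealed 1 new [(1,2)] -> total=7
Click 4 (4,5) count=2: revealed 0 new [(none)] -> total=7

Answer: ......
..#...
....##
....##
....##
......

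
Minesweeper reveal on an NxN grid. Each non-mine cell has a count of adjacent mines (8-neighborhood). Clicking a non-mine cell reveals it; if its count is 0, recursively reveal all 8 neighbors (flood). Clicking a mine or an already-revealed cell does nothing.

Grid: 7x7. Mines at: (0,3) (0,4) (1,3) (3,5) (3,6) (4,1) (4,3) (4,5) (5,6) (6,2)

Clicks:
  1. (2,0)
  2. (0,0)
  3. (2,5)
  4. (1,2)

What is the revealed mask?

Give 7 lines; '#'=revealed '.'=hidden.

Answer: ###....
###....
###..#.
###....
.......
.......
.......

Derivation:
Click 1 (2,0) count=0: revealed 12 new [(0,0) (0,1) (0,2) (1,0) (1,1) (1,2) (2,0) (2,1) (2,2) (3,0) (3,1) (3,2)] -> total=12
Click 2 (0,0) count=0: revealed 0 new [(none)] -> total=12
Click 3 (2,5) count=2: revealed 1 new [(2,5)] -> total=13
Click 4 (1,2) count=2: revealed 0 new [(none)] -> total=13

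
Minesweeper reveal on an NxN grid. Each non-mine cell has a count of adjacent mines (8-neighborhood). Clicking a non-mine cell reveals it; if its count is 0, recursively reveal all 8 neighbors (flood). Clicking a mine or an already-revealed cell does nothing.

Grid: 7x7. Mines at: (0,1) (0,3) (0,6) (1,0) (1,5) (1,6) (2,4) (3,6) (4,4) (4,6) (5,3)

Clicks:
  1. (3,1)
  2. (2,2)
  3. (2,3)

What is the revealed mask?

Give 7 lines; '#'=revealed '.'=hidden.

Click 1 (3,1) count=0: revealed 21 new [(1,1) (1,2) (1,3) (2,0) (2,1) (2,2) (2,3) (3,0) (3,1) (3,2) (3,3) (4,0) (4,1) (4,2) (4,3) (5,0) (5,1) (5,2) (6,0) (6,1) (6,2)] -> total=21
Click 2 (2,2) count=0: revealed 0 new [(none)] -> total=21
Click 3 (2,3) count=1: revealed 0 new [(none)] -> total=21

Answer: .......
.###...
####...
####...
####...
###....
###....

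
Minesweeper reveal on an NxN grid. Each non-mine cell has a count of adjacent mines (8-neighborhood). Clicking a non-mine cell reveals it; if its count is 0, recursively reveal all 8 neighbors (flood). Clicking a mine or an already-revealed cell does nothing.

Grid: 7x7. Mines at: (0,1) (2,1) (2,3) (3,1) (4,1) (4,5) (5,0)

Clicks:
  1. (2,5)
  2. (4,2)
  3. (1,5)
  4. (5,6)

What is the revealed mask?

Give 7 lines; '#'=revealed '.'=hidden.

Answer: ..#####
..#####
....###
....###
..#....
......#
.......

Derivation:
Click 1 (2,5) count=0: revealed 16 new [(0,2) (0,3) (0,4) (0,5) (0,6) (1,2) (1,3) (1,4) (1,5) (1,6) (2,4) (2,5) (2,6) (3,4) (3,5) (3,6)] -> total=16
Click 2 (4,2) count=2: revealed 1 new [(4,2)] -> total=17
Click 3 (1,5) count=0: revealed 0 new [(none)] -> total=17
Click 4 (5,6) count=1: revealed 1 new [(5,6)] -> total=18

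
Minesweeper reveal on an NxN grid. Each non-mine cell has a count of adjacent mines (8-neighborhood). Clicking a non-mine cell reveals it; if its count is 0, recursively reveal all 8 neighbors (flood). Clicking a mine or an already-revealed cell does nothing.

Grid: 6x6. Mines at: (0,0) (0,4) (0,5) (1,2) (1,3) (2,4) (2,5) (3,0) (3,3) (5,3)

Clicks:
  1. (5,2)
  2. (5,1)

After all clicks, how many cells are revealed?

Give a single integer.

Click 1 (5,2) count=1: revealed 1 new [(5,2)] -> total=1
Click 2 (5,1) count=0: revealed 5 new [(4,0) (4,1) (4,2) (5,0) (5,1)] -> total=6

Answer: 6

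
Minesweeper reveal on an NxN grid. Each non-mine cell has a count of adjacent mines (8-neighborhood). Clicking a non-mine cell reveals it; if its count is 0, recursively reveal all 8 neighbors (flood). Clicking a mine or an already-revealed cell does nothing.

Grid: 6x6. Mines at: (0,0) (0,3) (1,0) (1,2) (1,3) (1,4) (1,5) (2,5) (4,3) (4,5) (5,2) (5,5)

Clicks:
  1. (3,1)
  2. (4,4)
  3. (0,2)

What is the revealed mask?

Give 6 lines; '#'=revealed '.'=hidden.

Click 1 (3,1) count=0: revealed 11 new [(2,0) (2,1) (2,2) (3,0) (3,1) (3,2) (4,0) (4,1) (4,2) (5,0) (5,1)] -> total=11
Click 2 (4,4) count=3: revealed 1 new [(4,4)] -> total=12
Click 3 (0,2) count=3: revealed 1 new [(0,2)] -> total=13

Answer: ..#...
......
###...
###...
###.#.
##....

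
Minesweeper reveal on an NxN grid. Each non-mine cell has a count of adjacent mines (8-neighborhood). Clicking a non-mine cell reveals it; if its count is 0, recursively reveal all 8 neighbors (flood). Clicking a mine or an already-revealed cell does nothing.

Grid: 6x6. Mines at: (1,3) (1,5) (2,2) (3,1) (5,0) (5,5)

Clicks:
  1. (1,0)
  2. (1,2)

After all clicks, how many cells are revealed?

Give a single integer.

Click 1 (1,0) count=0: revealed 8 new [(0,0) (0,1) (0,2) (1,0) (1,1) (1,2) (2,0) (2,1)] -> total=8
Click 2 (1,2) count=2: revealed 0 new [(none)] -> total=8

Answer: 8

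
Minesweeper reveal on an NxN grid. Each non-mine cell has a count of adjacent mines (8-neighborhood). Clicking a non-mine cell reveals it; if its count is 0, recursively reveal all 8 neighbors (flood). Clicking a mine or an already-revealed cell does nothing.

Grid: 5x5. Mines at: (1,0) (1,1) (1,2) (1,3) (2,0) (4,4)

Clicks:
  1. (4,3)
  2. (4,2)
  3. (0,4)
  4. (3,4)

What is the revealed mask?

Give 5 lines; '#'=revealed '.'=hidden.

Click 1 (4,3) count=1: revealed 1 new [(4,3)] -> total=1
Click 2 (4,2) count=0: revealed 10 new [(2,1) (2,2) (2,3) (3,0) (3,1) (3,2) (3,3) (4,0) (4,1) (4,2)] -> total=11
Click 3 (0,4) count=1: revealed 1 new [(0,4)] -> total=12
Click 4 (3,4) count=1: revealed 1 new [(3,4)] -> total=13

Answer: ....#
.....
.###.
#####
####.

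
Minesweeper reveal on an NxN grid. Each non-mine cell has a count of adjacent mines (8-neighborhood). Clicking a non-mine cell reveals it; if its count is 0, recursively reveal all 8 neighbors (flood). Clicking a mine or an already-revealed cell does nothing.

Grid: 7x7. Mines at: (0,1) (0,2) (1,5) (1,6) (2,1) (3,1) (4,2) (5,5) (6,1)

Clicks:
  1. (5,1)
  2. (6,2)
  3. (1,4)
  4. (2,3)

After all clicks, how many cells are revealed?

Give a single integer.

Click 1 (5,1) count=2: revealed 1 new [(5,1)] -> total=1
Click 2 (6,2) count=1: revealed 1 new [(6,2)] -> total=2
Click 3 (1,4) count=1: revealed 1 new [(1,4)] -> total=3
Click 4 (2,3) count=0: revealed 16 new [(1,2) (1,3) (2,2) (2,3) (2,4) (2,5) (2,6) (3,2) (3,3) (3,4) (3,5) (3,6) (4,3) (4,4) (4,5) (4,6)] -> total=19

Answer: 19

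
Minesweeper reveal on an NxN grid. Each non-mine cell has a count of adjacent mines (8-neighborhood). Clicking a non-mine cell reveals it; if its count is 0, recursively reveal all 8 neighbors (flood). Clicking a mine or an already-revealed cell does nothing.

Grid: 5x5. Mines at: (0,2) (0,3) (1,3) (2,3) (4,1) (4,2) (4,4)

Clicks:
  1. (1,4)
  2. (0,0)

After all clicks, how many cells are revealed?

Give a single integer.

Click 1 (1,4) count=3: revealed 1 new [(1,4)] -> total=1
Click 2 (0,0) count=0: revealed 11 new [(0,0) (0,1) (1,0) (1,1) (1,2) (2,0) (2,1) (2,2) (3,0) (3,1) (3,2)] -> total=12

Answer: 12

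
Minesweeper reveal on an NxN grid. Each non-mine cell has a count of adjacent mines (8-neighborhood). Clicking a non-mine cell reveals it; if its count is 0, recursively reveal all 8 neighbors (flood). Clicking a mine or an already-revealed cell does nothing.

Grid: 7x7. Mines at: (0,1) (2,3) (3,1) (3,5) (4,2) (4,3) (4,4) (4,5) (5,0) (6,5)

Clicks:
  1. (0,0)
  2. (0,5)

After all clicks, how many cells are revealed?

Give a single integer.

Answer: 14

Derivation:
Click 1 (0,0) count=1: revealed 1 new [(0,0)] -> total=1
Click 2 (0,5) count=0: revealed 13 new [(0,2) (0,3) (0,4) (0,5) (0,6) (1,2) (1,3) (1,4) (1,5) (1,6) (2,4) (2,5) (2,6)] -> total=14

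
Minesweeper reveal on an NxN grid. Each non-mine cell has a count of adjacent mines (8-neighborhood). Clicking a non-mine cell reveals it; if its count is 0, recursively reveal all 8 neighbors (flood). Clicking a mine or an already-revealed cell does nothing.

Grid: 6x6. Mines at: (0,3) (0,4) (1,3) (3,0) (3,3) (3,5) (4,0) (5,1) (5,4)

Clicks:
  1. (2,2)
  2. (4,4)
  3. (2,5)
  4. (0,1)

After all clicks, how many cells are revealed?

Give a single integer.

Answer: 11

Derivation:
Click 1 (2,2) count=2: revealed 1 new [(2,2)] -> total=1
Click 2 (4,4) count=3: revealed 1 new [(4,4)] -> total=2
Click 3 (2,5) count=1: revealed 1 new [(2,5)] -> total=3
Click 4 (0,1) count=0: revealed 8 new [(0,0) (0,1) (0,2) (1,0) (1,1) (1,2) (2,0) (2,1)] -> total=11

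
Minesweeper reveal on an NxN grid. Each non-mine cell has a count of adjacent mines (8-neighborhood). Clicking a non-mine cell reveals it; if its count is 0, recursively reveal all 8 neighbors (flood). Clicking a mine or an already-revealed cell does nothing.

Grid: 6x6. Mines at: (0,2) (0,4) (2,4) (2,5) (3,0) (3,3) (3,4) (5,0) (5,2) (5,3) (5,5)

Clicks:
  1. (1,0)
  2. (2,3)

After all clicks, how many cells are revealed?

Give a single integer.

Click 1 (1,0) count=0: revealed 6 new [(0,0) (0,1) (1,0) (1,1) (2,0) (2,1)] -> total=6
Click 2 (2,3) count=3: revealed 1 new [(2,3)] -> total=7

Answer: 7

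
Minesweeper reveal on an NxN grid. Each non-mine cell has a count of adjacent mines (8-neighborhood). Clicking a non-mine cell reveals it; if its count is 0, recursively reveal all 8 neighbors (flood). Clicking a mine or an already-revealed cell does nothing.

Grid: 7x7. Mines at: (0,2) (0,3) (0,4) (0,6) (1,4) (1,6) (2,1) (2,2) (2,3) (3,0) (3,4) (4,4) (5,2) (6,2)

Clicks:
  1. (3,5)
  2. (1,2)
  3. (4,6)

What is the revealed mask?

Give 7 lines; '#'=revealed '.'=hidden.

Click 1 (3,5) count=2: revealed 1 new [(3,5)] -> total=1
Click 2 (1,2) count=5: revealed 1 new [(1,2)] -> total=2
Click 3 (4,6) count=0: revealed 13 new [(2,5) (2,6) (3,6) (4,5) (4,6) (5,3) (5,4) (5,5) (5,6) (6,3) (6,4) (6,5) (6,6)] -> total=15

Answer: .......
..#....
.....##
.....##
.....##
...####
...####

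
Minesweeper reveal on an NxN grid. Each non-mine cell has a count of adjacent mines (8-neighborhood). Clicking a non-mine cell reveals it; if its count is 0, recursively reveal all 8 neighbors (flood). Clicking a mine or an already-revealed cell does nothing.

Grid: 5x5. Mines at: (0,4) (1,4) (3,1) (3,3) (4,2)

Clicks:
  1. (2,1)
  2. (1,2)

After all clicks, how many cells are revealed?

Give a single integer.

Click 1 (2,1) count=1: revealed 1 new [(2,1)] -> total=1
Click 2 (1,2) count=0: revealed 11 new [(0,0) (0,1) (0,2) (0,3) (1,0) (1,1) (1,2) (1,3) (2,0) (2,2) (2,3)] -> total=12

Answer: 12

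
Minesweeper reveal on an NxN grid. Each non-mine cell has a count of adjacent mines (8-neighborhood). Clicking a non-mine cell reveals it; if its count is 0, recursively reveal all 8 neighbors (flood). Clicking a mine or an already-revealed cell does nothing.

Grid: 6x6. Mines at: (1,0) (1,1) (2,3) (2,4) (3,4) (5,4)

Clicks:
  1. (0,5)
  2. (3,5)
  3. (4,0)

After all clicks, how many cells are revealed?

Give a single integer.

Click 1 (0,5) count=0: revealed 8 new [(0,2) (0,3) (0,4) (0,5) (1,2) (1,3) (1,4) (1,5)] -> total=8
Click 2 (3,5) count=2: revealed 1 new [(3,5)] -> total=9
Click 3 (4,0) count=0: revealed 15 new [(2,0) (2,1) (2,2) (3,0) (3,1) (3,2) (3,3) (4,0) (4,1) (4,2) (4,3) (5,0) (5,1) (5,2) (5,3)] -> total=24

Answer: 24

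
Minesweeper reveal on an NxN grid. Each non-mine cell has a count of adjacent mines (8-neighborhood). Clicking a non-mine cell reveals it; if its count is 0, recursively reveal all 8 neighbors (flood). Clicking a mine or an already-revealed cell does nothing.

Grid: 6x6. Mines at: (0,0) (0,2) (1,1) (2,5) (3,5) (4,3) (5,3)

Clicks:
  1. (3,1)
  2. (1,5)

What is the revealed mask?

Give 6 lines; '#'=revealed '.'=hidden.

Answer: ......
.....#
###...
###...
###...
###...

Derivation:
Click 1 (3,1) count=0: revealed 12 new [(2,0) (2,1) (2,2) (3,0) (3,1) (3,2) (4,0) (4,1) (4,2) (5,0) (5,1) (5,2)] -> total=12
Click 2 (1,5) count=1: revealed 1 new [(1,5)] -> total=13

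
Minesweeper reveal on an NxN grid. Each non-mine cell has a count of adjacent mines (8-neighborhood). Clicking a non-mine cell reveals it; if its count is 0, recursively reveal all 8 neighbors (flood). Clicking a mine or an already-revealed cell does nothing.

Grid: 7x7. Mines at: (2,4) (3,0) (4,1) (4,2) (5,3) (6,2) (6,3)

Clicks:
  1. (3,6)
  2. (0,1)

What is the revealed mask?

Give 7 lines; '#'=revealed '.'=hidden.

Answer: #######
#######
####.##
.######
....###
....###
....###

Derivation:
Click 1 (3,6) count=0: revealed 35 new [(0,0) (0,1) (0,2) (0,3) (0,4) (0,5) (0,6) (1,0) (1,1) (1,2) (1,3) (1,4) (1,5) (1,6) (2,0) (2,1) (2,2) (2,3) (2,5) (2,6) (3,1) (3,2) (3,3) (3,4) (3,5) (3,6) (4,4) (4,5) (4,6) (5,4) (5,5) (5,6) (6,4) (6,5) (6,6)] -> total=35
Click 2 (0,1) count=0: revealed 0 new [(none)] -> total=35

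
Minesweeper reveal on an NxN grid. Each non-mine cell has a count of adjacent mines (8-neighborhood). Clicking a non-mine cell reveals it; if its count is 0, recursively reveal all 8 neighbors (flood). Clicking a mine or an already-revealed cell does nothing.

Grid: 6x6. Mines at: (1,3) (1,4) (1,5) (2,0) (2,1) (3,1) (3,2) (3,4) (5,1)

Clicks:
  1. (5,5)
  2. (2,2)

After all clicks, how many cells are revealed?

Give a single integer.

Answer: 9

Derivation:
Click 1 (5,5) count=0: revealed 8 new [(4,2) (4,3) (4,4) (4,5) (5,2) (5,3) (5,4) (5,5)] -> total=8
Click 2 (2,2) count=4: revealed 1 new [(2,2)] -> total=9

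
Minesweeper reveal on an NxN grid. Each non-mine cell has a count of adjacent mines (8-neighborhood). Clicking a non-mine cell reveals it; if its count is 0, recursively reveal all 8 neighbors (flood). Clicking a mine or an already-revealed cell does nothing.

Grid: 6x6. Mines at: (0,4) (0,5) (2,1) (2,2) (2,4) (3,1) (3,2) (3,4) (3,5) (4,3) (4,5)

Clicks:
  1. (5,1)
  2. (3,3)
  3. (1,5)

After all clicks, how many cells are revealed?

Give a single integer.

Answer: 8

Derivation:
Click 1 (5,1) count=0: revealed 6 new [(4,0) (4,1) (4,2) (5,0) (5,1) (5,2)] -> total=6
Click 2 (3,3) count=5: revealed 1 new [(3,3)] -> total=7
Click 3 (1,5) count=3: revealed 1 new [(1,5)] -> total=8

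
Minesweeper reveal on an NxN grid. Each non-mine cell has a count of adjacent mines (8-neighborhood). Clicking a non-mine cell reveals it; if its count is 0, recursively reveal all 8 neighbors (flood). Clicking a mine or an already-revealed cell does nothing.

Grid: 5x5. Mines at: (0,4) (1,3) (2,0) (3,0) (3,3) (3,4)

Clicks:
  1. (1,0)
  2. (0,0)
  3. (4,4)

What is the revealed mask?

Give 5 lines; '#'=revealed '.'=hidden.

Click 1 (1,0) count=1: revealed 1 new [(1,0)] -> total=1
Click 2 (0,0) count=0: revealed 5 new [(0,0) (0,1) (0,2) (1,1) (1,2)] -> total=6
Click 3 (4,4) count=2: revealed 1 new [(4,4)] -> total=7

Answer: ###..
###..
.....
.....
....#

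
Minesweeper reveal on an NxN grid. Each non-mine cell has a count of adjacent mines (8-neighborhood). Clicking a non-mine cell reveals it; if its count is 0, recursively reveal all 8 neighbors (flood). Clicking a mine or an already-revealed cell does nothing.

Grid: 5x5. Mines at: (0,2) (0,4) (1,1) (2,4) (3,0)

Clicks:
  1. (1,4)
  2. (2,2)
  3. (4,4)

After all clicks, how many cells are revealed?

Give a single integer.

Click 1 (1,4) count=2: revealed 1 new [(1,4)] -> total=1
Click 2 (2,2) count=1: revealed 1 new [(2,2)] -> total=2
Click 3 (4,4) count=0: revealed 10 new [(2,1) (2,3) (3,1) (3,2) (3,3) (3,4) (4,1) (4,2) (4,3) (4,4)] -> total=12

Answer: 12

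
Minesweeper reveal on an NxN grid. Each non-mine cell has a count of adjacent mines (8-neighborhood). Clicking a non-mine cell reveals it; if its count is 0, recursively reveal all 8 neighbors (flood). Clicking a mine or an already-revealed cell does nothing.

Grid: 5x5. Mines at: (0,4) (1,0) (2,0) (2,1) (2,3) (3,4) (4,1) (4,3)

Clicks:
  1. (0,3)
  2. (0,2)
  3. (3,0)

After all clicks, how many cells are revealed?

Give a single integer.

Answer: 7

Derivation:
Click 1 (0,3) count=1: revealed 1 new [(0,3)] -> total=1
Click 2 (0,2) count=0: revealed 5 new [(0,1) (0,2) (1,1) (1,2) (1,3)] -> total=6
Click 3 (3,0) count=3: revealed 1 new [(3,0)] -> total=7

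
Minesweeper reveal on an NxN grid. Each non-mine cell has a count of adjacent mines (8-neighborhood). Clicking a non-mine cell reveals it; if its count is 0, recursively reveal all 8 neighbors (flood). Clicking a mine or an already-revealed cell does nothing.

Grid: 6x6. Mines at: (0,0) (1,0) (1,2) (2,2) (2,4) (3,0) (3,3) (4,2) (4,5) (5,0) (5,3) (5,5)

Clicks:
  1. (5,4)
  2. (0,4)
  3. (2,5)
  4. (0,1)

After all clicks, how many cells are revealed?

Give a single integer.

Click 1 (5,4) count=3: revealed 1 new [(5,4)] -> total=1
Click 2 (0,4) count=0: revealed 6 new [(0,3) (0,4) (0,5) (1,3) (1,4) (1,5)] -> total=7
Click 3 (2,5) count=1: revealed 1 new [(2,5)] -> total=8
Click 4 (0,1) count=3: revealed 1 new [(0,1)] -> total=9

Answer: 9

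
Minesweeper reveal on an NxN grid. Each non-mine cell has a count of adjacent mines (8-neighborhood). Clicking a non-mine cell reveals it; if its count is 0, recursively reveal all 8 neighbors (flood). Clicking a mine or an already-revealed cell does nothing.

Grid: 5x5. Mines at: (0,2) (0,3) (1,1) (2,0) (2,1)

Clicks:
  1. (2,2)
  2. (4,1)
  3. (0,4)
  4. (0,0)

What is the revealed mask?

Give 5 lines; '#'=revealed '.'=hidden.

Answer: #...#
..###
..###
#####
#####

Derivation:
Click 1 (2,2) count=2: revealed 1 new [(2,2)] -> total=1
Click 2 (4,1) count=0: revealed 15 new [(1,2) (1,3) (1,4) (2,3) (2,4) (3,0) (3,1) (3,2) (3,3) (3,4) (4,0) (4,1) (4,2) (4,3) (4,4)] -> total=16
Click 3 (0,4) count=1: revealed 1 new [(0,4)] -> total=17
Click 4 (0,0) count=1: revealed 1 new [(0,0)] -> total=18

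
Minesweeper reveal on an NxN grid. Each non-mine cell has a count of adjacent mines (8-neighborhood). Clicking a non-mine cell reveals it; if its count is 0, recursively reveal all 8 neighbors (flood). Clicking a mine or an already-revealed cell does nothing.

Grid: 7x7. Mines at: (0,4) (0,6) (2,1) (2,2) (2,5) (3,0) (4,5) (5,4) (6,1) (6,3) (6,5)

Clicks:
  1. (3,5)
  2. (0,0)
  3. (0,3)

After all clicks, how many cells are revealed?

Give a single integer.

Click 1 (3,5) count=2: revealed 1 new [(3,5)] -> total=1
Click 2 (0,0) count=0: revealed 8 new [(0,0) (0,1) (0,2) (0,3) (1,0) (1,1) (1,2) (1,3)] -> total=9
Click 3 (0,3) count=1: revealed 0 new [(none)] -> total=9

Answer: 9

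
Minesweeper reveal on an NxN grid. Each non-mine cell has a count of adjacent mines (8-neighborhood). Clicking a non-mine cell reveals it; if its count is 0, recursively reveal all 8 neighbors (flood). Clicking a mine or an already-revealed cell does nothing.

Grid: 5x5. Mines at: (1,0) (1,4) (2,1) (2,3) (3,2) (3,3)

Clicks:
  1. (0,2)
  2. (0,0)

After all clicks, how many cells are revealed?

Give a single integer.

Click 1 (0,2) count=0: revealed 6 new [(0,1) (0,2) (0,3) (1,1) (1,2) (1,3)] -> total=6
Click 2 (0,0) count=1: revealed 1 new [(0,0)] -> total=7

Answer: 7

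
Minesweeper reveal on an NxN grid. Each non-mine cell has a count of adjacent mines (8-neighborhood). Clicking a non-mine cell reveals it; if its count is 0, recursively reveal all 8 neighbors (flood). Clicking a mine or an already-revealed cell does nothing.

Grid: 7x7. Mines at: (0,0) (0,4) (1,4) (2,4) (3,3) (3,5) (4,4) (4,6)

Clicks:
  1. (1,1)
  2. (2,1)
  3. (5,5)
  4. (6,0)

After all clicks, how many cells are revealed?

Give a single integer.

Click 1 (1,1) count=1: revealed 1 new [(1,1)] -> total=1
Click 2 (2,1) count=0: revealed 31 new [(0,1) (0,2) (0,3) (1,0) (1,2) (1,3) (2,0) (2,1) (2,2) (2,3) (3,0) (3,1) (3,2) (4,0) (4,1) (4,2) (4,3) (5,0) (5,1) (5,2) (5,3) (5,4) (5,5) (5,6) (6,0) (6,1) (6,2) (6,3) (6,4) (6,5) (6,6)] -> total=32
Click 3 (5,5) count=2: revealed 0 new [(none)] -> total=32
Click 4 (6,0) count=0: revealed 0 new [(none)] -> total=32

Answer: 32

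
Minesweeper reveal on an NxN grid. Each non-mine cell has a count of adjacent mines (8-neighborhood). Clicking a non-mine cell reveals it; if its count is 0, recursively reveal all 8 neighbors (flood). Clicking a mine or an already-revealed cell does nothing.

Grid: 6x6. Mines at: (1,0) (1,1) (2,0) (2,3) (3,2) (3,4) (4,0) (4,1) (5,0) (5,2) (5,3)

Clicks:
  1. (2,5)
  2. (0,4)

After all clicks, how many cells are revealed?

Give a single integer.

Answer: 10

Derivation:
Click 1 (2,5) count=1: revealed 1 new [(2,5)] -> total=1
Click 2 (0,4) count=0: revealed 9 new [(0,2) (0,3) (0,4) (0,5) (1,2) (1,3) (1,4) (1,5) (2,4)] -> total=10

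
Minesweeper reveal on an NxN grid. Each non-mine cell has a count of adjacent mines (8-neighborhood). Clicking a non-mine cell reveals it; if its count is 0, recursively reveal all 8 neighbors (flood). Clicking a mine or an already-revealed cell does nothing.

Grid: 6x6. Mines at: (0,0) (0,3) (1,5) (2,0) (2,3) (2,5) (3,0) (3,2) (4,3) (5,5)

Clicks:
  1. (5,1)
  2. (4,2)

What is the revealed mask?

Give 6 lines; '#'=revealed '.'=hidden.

Answer: ......
......
......
......
###...
###...

Derivation:
Click 1 (5,1) count=0: revealed 6 new [(4,0) (4,1) (4,2) (5,0) (5,1) (5,2)] -> total=6
Click 2 (4,2) count=2: revealed 0 new [(none)] -> total=6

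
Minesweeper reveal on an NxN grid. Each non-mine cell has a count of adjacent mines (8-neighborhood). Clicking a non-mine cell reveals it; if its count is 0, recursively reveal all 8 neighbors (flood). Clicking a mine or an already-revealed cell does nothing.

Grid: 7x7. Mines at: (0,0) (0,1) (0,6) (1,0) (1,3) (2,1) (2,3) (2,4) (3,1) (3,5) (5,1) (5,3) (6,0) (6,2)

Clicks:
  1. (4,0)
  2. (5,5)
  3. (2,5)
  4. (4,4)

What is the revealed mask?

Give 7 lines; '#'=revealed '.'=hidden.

Click 1 (4,0) count=2: revealed 1 new [(4,0)] -> total=1
Click 2 (5,5) count=0: revealed 9 new [(4,4) (4,5) (4,6) (5,4) (5,5) (5,6) (6,4) (6,5) (6,6)] -> total=10
Click 3 (2,5) count=2: revealed 1 new [(2,5)] -> total=11
Click 4 (4,4) count=2: revealed 0 new [(none)] -> total=11

Answer: .......
.......
.....#.
.......
#...###
....###
....###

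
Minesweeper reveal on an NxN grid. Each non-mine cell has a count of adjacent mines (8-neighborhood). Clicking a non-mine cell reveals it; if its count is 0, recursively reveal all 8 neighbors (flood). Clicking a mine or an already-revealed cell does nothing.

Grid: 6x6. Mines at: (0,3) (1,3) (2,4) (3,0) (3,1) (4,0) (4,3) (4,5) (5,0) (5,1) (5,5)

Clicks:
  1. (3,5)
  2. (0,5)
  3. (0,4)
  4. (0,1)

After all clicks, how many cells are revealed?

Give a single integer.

Click 1 (3,5) count=2: revealed 1 new [(3,5)] -> total=1
Click 2 (0,5) count=0: revealed 4 new [(0,4) (0,5) (1,4) (1,5)] -> total=5
Click 3 (0,4) count=2: revealed 0 new [(none)] -> total=5
Click 4 (0,1) count=0: revealed 9 new [(0,0) (0,1) (0,2) (1,0) (1,1) (1,2) (2,0) (2,1) (2,2)] -> total=14

Answer: 14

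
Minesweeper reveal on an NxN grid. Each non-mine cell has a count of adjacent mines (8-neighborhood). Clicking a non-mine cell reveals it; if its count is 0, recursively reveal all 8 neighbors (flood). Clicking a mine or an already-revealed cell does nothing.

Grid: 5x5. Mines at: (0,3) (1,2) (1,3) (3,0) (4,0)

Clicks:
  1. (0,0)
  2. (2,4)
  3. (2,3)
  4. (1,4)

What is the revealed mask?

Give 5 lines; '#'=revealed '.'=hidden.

Click 1 (0,0) count=0: revealed 6 new [(0,0) (0,1) (1,0) (1,1) (2,0) (2,1)] -> total=6
Click 2 (2,4) count=1: revealed 1 new [(2,4)] -> total=7
Click 3 (2,3) count=2: revealed 1 new [(2,3)] -> total=8
Click 4 (1,4) count=2: revealed 1 new [(1,4)] -> total=9

Answer: ##...
##..#
##.##
.....
.....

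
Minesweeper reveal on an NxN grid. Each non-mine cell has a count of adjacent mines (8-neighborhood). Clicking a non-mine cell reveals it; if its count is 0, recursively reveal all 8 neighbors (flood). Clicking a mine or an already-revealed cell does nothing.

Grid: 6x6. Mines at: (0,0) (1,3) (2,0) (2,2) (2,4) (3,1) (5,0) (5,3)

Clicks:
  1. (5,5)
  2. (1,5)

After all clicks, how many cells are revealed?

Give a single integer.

Click 1 (5,5) count=0: revealed 6 new [(3,4) (3,5) (4,4) (4,5) (5,4) (5,5)] -> total=6
Click 2 (1,5) count=1: revealed 1 new [(1,5)] -> total=7

Answer: 7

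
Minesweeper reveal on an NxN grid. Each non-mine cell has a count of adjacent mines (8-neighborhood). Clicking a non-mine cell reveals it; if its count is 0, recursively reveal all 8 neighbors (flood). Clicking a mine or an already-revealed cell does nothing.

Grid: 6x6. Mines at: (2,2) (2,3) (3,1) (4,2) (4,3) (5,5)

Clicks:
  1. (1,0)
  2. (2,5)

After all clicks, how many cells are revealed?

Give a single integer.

Click 1 (1,0) count=0: revealed 20 new [(0,0) (0,1) (0,2) (0,3) (0,4) (0,5) (1,0) (1,1) (1,2) (1,3) (1,4) (1,5) (2,0) (2,1) (2,4) (2,5) (3,4) (3,5) (4,4) (4,5)] -> total=20
Click 2 (2,5) count=0: revealed 0 new [(none)] -> total=20

Answer: 20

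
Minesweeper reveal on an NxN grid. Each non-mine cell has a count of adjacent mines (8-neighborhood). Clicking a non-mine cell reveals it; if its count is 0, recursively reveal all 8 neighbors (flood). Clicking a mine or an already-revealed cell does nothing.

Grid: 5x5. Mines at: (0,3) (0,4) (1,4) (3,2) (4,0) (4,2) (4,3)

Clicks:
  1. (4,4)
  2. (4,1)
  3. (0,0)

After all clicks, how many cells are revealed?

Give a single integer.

Answer: 13

Derivation:
Click 1 (4,4) count=1: revealed 1 new [(4,4)] -> total=1
Click 2 (4,1) count=3: revealed 1 new [(4,1)] -> total=2
Click 3 (0,0) count=0: revealed 11 new [(0,0) (0,1) (0,2) (1,0) (1,1) (1,2) (2,0) (2,1) (2,2) (3,0) (3,1)] -> total=13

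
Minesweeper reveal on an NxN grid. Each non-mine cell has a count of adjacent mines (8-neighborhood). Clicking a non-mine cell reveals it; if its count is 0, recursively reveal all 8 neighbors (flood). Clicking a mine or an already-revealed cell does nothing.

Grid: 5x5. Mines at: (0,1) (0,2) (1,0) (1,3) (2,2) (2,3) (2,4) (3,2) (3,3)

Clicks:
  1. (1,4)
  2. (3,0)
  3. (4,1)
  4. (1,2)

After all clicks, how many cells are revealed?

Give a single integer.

Click 1 (1,4) count=3: revealed 1 new [(1,4)] -> total=1
Click 2 (3,0) count=0: revealed 6 new [(2,0) (2,1) (3,0) (3,1) (4,0) (4,1)] -> total=7
Click 3 (4,1) count=1: revealed 0 new [(none)] -> total=7
Click 4 (1,2) count=5: revealed 1 new [(1,2)] -> total=8

Answer: 8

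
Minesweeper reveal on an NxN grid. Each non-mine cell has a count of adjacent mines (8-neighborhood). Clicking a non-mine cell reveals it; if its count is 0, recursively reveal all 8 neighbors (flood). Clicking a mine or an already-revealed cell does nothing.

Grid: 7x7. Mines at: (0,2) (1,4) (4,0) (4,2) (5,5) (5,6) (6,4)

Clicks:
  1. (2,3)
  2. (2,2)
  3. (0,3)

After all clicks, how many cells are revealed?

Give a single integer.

Click 1 (2,3) count=1: revealed 1 new [(2,3)] -> total=1
Click 2 (2,2) count=0: revealed 13 new [(0,0) (0,1) (1,0) (1,1) (1,2) (1,3) (2,0) (2,1) (2,2) (3,0) (3,1) (3,2) (3,3)] -> total=14
Click 3 (0,3) count=2: revealed 1 new [(0,3)] -> total=15

Answer: 15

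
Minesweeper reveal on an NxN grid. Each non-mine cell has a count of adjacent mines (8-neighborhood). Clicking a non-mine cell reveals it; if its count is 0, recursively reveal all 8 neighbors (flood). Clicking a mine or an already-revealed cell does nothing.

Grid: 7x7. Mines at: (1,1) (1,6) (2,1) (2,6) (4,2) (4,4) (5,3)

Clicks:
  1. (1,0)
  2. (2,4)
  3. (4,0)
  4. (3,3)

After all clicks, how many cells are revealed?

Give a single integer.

Answer: 27

Derivation:
Click 1 (1,0) count=2: revealed 1 new [(1,0)] -> total=1
Click 2 (2,4) count=0: revealed 16 new [(0,2) (0,3) (0,4) (0,5) (1,2) (1,3) (1,4) (1,5) (2,2) (2,3) (2,4) (2,5) (3,2) (3,3) (3,4) (3,5)] -> total=17
Click 3 (4,0) count=0: revealed 10 new [(3,0) (3,1) (4,0) (4,1) (5,0) (5,1) (5,2) (6,0) (6,1) (6,2)] -> total=27
Click 4 (3,3) count=2: revealed 0 new [(none)] -> total=27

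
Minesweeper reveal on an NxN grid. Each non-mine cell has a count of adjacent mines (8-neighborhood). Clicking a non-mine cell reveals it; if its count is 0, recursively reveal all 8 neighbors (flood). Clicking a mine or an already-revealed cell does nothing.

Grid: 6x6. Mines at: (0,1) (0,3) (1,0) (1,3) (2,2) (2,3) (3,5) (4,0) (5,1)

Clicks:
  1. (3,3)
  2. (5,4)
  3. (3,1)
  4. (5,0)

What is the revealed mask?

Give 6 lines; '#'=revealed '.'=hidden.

Click 1 (3,3) count=2: revealed 1 new [(3,3)] -> total=1
Click 2 (5,4) count=0: revealed 10 new [(3,2) (3,4) (4,2) (4,3) (4,4) (4,5) (5,2) (5,3) (5,4) (5,5)] -> total=11
Click 3 (3,1) count=2: revealed 1 new [(3,1)] -> total=12
Click 4 (5,0) count=2: revealed 1 new [(5,0)] -> total=13

Answer: ......
......
......
.####.
..####
#.####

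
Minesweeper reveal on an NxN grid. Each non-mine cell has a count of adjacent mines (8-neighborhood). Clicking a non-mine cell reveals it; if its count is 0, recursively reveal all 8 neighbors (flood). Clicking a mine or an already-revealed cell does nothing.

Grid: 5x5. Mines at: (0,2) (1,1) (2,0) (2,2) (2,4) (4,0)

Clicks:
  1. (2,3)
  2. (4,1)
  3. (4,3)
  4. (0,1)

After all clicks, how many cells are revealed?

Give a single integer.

Answer: 10

Derivation:
Click 1 (2,3) count=2: revealed 1 new [(2,3)] -> total=1
Click 2 (4,1) count=1: revealed 1 new [(4,1)] -> total=2
Click 3 (4,3) count=0: revealed 7 new [(3,1) (3,2) (3,3) (3,4) (4,2) (4,3) (4,4)] -> total=9
Click 4 (0,1) count=2: revealed 1 new [(0,1)] -> total=10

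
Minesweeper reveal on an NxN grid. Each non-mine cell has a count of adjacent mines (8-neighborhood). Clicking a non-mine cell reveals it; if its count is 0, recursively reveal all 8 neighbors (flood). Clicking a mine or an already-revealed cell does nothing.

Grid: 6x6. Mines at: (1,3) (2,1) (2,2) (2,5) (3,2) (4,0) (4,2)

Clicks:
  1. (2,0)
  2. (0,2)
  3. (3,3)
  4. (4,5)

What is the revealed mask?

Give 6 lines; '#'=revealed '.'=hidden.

Click 1 (2,0) count=1: revealed 1 new [(2,0)] -> total=1
Click 2 (0,2) count=1: revealed 1 new [(0,2)] -> total=2
Click 3 (3,3) count=3: revealed 1 new [(3,3)] -> total=3
Click 4 (4,5) count=0: revealed 8 new [(3,4) (3,5) (4,3) (4,4) (4,5) (5,3) (5,4) (5,5)] -> total=11

Answer: ..#...
......
#.....
...###
...###
...###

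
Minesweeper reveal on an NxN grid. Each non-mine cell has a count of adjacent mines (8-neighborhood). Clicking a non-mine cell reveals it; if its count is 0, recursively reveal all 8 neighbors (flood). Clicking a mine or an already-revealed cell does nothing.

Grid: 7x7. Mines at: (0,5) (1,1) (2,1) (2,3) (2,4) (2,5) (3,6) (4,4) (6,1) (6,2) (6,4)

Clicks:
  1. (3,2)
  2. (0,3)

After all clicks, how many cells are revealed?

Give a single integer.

Click 1 (3,2) count=2: revealed 1 new [(3,2)] -> total=1
Click 2 (0,3) count=0: revealed 6 new [(0,2) (0,3) (0,4) (1,2) (1,3) (1,4)] -> total=7

Answer: 7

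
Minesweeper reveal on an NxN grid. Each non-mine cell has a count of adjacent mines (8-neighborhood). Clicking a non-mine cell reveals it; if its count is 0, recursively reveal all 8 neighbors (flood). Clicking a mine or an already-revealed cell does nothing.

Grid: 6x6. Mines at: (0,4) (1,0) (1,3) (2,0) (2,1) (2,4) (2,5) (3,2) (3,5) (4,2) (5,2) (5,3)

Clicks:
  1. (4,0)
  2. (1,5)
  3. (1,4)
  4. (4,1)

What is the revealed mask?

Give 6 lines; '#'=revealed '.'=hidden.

Click 1 (4,0) count=0: revealed 6 new [(3,0) (3,1) (4,0) (4,1) (5,0) (5,1)] -> total=6
Click 2 (1,5) count=3: revealed 1 new [(1,5)] -> total=7
Click 3 (1,4) count=4: revealed 1 new [(1,4)] -> total=8
Click 4 (4,1) count=3: revealed 0 new [(none)] -> total=8

Answer: ......
....##
......
##....
##....
##....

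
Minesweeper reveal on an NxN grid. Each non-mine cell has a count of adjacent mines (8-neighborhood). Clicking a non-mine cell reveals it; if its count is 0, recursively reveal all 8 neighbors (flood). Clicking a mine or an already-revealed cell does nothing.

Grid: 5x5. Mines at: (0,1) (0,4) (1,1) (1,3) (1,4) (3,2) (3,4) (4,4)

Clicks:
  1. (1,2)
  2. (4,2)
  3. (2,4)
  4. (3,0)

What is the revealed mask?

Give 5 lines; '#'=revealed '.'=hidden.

Click 1 (1,2) count=3: revealed 1 new [(1,2)] -> total=1
Click 2 (4,2) count=1: revealed 1 new [(4,2)] -> total=2
Click 3 (2,4) count=3: revealed 1 new [(2,4)] -> total=3
Click 4 (3,0) count=0: revealed 6 new [(2,0) (2,1) (3,0) (3,1) (4,0) (4,1)] -> total=9

Answer: .....
..#..
##..#
##...
###..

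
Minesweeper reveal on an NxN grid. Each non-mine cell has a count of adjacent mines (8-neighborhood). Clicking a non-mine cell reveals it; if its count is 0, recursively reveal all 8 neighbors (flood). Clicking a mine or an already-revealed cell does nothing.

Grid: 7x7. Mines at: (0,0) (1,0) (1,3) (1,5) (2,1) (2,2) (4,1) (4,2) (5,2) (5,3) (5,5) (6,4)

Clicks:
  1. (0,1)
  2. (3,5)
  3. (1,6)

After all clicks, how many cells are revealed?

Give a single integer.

Click 1 (0,1) count=2: revealed 1 new [(0,1)] -> total=1
Click 2 (3,5) count=0: revealed 12 new [(2,3) (2,4) (2,5) (2,6) (3,3) (3,4) (3,5) (3,6) (4,3) (4,4) (4,5) (4,6)] -> total=13
Click 3 (1,6) count=1: revealed 1 new [(1,6)] -> total=14

Answer: 14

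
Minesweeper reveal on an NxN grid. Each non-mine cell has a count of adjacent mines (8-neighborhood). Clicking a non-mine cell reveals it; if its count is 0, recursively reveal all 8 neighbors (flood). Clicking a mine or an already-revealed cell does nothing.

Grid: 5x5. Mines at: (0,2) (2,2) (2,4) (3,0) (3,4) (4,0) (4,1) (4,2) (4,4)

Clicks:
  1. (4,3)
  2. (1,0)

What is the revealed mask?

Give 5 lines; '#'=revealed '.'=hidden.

Answer: ##...
##...
##...
.....
...#.

Derivation:
Click 1 (4,3) count=3: revealed 1 new [(4,3)] -> total=1
Click 2 (1,0) count=0: revealed 6 new [(0,0) (0,1) (1,0) (1,1) (2,0) (2,1)] -> total=7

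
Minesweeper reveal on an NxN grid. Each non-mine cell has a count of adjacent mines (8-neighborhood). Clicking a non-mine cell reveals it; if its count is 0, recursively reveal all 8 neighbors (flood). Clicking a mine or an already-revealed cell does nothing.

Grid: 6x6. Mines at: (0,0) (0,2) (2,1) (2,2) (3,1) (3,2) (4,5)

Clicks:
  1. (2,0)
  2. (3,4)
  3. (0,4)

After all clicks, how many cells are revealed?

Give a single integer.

Answer: 13

Derivation:
Click 1 (2,0) count=2: revealed 1 new [(2,0)] -> total=1
Click 2 (3,4) count=1: revealed 1 new [(3,4)] -> total=2
Click 3 (0,4) count=0: revealed 11 new [(0,3) (0,4) (0,5) (1,3) (1,4) (1,5) (2,3) (2,4) (2,5) (3,3) (3,5)] -> total=13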